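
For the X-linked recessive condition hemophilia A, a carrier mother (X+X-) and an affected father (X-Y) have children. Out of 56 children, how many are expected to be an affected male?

Cross: X+X- × X-Y
Offspring: 1 X+X-, 1 X+Y, 1 X-X-, 1 X-Y
Probability of an affected male: 1/4
Expected count = 1/4 × 56 = 14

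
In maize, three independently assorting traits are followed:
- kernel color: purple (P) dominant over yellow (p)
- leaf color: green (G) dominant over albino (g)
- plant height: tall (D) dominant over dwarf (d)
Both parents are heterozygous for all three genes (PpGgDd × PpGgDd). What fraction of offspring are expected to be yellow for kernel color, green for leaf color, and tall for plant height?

Trihybrid cross: PpGgDd × PpGgDd
Each trait segregates independently with a 3:1 phenotypic ratio, so each gene contributes 3/4 (dominant) or 1/4 (recessive).
Target: yellow (kernel color), green (leaf color), tall (plant height)
Probability = product of independent per-trait probabilities
= 1/4 × 3/4 × 3/4 = 9/64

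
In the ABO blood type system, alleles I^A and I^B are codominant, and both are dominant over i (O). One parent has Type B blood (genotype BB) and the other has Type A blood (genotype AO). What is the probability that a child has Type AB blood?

Cross: BB × AO
Possible offspring genotypes: 2 AB, 2 BO
Blood type counts: 2 Type AB, 2 Type B
Probability of Type AB: 2/4 = 1/2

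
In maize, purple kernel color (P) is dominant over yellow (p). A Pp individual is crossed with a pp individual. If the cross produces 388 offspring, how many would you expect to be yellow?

Punnett square for Pp × pp:
Offspring genotypes: 2 Pp, 2 pp
purple: 2, yellow: 2
yellow: 2 out of 4 → fraction 1/2
Expected count = 1/2 × 388 = 194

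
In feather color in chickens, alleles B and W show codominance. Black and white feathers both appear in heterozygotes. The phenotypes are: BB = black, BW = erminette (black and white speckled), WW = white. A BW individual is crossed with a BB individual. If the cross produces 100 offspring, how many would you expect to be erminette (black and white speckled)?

Punnett square for BW × BB:
Offspring genotypes: 2 BB, 2 BW
Phenotype counts: 2 black, 2 erminette (black and white speckled)
erminette (black and white speckled): 2 out of 4 → fraction 1/2
Expected count = 1/2 × 100 = 50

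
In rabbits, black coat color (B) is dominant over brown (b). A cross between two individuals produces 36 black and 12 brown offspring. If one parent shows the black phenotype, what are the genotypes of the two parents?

Observed offspring: 36 black, 12 brown
The observed ratio simplifies to 3:1. Brown (bb) offspring appear, so each parent must contribute one b allele. The parent stated to show black carries B, so it is Bb. The other parent is then either Bb or bb: Bb × bb would give a 1:1 split, whereas Bb × Bb gives 3:1 — matching the data. So both parents are heterozygous (Bb × Bb).
Parent genotypes: Bb × Bb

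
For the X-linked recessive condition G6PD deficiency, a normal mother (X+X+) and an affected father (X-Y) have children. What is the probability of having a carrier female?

Cross: X+X+ × X-Y
Offspring: 2 X+X-, 2 X+Y
Probability of a carrier female: 2/4 = 1/2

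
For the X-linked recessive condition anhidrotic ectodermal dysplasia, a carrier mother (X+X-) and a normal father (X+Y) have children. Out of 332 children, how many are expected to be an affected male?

Cross: X+X- × X+Y
Offspring: 1 X+X+, 1 X+Y, 1 X+X-, 1 X-Y
Probability of an affected male: 1/4
Expected count = 1/4 × 332 = 83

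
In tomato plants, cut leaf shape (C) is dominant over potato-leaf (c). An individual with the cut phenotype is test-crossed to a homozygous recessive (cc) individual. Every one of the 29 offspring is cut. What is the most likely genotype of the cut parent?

Test cross: ? × cc
All offspring are cut.
If the unknown parent were heterozygous (Cc), about half of 29 offspring would be potato-leaf; none are. The unknown parent is most likely homozygous dominant (CC).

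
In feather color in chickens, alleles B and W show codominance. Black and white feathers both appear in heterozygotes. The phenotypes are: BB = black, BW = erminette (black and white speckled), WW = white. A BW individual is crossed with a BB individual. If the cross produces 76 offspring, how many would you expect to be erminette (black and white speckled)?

Punnett square for BW × BB:
Offspring genotypes: 2 BB, 2 BW
Phenotype counts: 2 black, 2 erminette (black and white speckled)
erminette (black and white speckled): 2 out of 4 → fraction 1/2
Expected count = 1/2 × 76 = 38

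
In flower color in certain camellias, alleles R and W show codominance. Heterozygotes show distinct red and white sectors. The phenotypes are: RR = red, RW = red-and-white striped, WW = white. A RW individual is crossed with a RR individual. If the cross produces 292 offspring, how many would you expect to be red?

Punnett square for RW × RR:
Offspring genotypes: 2 RR, 2 RW
Phenotype counts: 2 red, 2 red-and-white striped
red: 2 out of 4 → fraction 1/2
Expected count = 1/2 × 292 = 146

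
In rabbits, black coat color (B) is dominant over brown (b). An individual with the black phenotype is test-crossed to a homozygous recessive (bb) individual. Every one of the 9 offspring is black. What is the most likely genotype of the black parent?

Test cross: ? × bb
All offspring are black.
If the unknown parent were heterozygous (Bb), about half of 9 offspring would be brown; none are. The unknown parent is most likely homozygous dominant (BB).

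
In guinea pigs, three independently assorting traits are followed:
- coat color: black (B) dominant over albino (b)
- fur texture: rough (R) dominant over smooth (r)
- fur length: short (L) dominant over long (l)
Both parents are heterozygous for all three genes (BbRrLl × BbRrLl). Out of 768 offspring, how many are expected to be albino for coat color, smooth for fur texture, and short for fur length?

Trihybrid cross: BbRrLl × BbRrLl
Each trait segregates independently with a 3:1 phenotypic ratio, so each gene contributes 3/4 (dominant) or 1/4 (recessive).
Target: albino (coat color), smooth (fur texture), short (fur length)
Probability = product of independent per-trait probabilities
= 1/4 × 1/4 × 3/4 = 3/64
Expected count = 3/64 × 768 = 36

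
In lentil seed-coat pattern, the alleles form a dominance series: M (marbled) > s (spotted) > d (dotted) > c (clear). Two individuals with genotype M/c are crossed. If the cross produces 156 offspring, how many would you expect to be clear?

Cross: M/c × M/c
Allele dominance: M > s > d > c
Offspring genotypes: 1 M/M, 2 M/c, 1 c/c
Phenotype counts: 3 marbled, 1 clear
clear: 1 out of 4 → fraction 1/4
Expected count = 1/4 × 156 = 39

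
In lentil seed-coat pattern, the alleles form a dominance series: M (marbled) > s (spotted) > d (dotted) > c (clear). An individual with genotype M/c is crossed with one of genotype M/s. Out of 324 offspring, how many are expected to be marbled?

Cross: M/c × M/s
Allele dominance: M > s > d > c
Offspring genotypes: 1 M/M, 1 M/s, 1 M/c, 1 s/c
Phenotype counts: 3 marbled, 1 spotted
marbled: 3 out of 4 → fraction 3/4
Expected count = 3/4 × 324 = 243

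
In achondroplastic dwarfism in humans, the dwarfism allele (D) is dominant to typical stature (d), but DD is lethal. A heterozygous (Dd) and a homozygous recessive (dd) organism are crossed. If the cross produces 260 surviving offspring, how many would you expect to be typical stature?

Cross: Dd × dd
Punnett square offspring (before lethality): 2 Dd, 2 dd
No DD offspring are produced in this cross.
typical stature: 2 out of 4 → fraction 1/2
Expected count = 1/2 × 260 = 130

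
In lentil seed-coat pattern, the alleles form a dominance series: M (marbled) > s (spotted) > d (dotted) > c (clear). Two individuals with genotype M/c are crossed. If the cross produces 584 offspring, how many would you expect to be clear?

Cross: M/c × M/c
Allele dominance: M > s > d > c
Offspring genotypes: 1 M/M, 2 M/c, 1 c/c
Phenotype counts: 3 marbled, 1 clear
clear: 1 out of 4 → fraction 1/4
Expected count = 1/4 × 584 = 146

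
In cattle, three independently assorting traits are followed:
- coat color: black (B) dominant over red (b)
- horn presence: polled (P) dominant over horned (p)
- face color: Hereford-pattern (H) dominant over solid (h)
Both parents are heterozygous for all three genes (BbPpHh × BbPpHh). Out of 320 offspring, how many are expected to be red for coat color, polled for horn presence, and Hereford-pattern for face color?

Trihybrid cross: BbPpHh × BbPpHh
Each trait segregates independently with a 3:1 phenotypic ratio, so each gene contributes 3/4 (dominant) or 1/4 (recessive).
Target: red (coat color), polled (horn presence), Hereford-pattern (face color)
Probability = product of independent per-trait probabilities
= 1/4 × 3/4 × 3/4 = 9/64
Expected count = 9/64 × 320 = 45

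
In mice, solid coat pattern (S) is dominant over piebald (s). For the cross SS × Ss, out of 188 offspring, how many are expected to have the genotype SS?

Punnett square for SS × Ss:
Offspring genotypes: 2 SS, 2 Ss
Total offspring: 4
Count with target: 2
Probability: 2/4 = 1/2
Expected count = 1/2 × 188 = 94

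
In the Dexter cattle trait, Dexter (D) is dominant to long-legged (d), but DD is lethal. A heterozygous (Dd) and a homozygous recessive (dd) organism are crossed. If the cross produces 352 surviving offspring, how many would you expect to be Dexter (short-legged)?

Cross: Dd × dd
Punnett square offspring (before lethality): 2 Dd, 2 dd
No DD offspring are produced in this cross.
Dexter (short-legged): 2 out of 4 → fraction 1/2
Expected count = 1/2 × 352 = 176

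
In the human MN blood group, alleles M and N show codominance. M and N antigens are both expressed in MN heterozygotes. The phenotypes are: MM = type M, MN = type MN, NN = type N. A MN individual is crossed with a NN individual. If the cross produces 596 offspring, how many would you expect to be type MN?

Punnett square for MN × NN:
Offspring genotypes: 2 MN, 2 NN
Phenotype counts: 2 type MN, 2 type N
type MN: 2 out of 4 → fraction 1/2
Expected count = 1/2 × 596 = 298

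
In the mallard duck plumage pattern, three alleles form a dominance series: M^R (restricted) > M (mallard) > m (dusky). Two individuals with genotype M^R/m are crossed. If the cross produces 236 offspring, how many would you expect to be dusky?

Cross: M^R/m × M^R/m
Allele dominance: M^R > M > m
Offspring genotypes: 1 M^R/M^R, 2 M^R/m, 1 m/m
Phenotype counts: 3 restricted, 1 dusky
dusky: 1 out of 4 → fraction 1/4
Expected count = 1/4 × 236 = 59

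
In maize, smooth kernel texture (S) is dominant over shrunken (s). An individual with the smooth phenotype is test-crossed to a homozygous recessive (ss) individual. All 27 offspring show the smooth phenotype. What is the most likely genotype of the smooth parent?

Test cross: ? × ss
All offspring are smooth.
If the unknown parent were heterozygous (Ss), about half of 27 offspring would be shrunken; none are. The unknown parent is most likely homozygous dominant (SS).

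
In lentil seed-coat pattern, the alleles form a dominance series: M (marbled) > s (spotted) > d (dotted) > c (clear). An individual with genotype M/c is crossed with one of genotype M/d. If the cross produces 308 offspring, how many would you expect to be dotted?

Cross: M/c × M/d
Allele dominance: M > s > d > c
Offspring genotypes: 1 M/M, 1 M/d, 1 M/c, 1 d/c
Phenotype counts: 3 marbled, 1 dotted
dotted: 1 out of 4 → fraction 1/4
Expected count = 1/4 × 308 = 77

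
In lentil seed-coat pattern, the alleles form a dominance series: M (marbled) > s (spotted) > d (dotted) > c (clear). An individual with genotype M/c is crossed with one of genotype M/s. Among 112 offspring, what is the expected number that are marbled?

Cross: M/c × M/s
Allele dominance: M > s > d > c
Offspring genotypes: 1 M/M, 1 M/s, 1 M/c, 1 s/c
Phenotype counts: 3 marbled, 1 spotted
marbled: 3 out of 4 → fraction 3/4
Expected count = 3/4 × 112 = 84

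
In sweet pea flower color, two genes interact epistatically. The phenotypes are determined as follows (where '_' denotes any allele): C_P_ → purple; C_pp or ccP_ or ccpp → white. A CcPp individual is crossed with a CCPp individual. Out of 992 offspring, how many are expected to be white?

Cross: CcPp × CCPp — consider each gene separately:
C gene: Cc × CC → 2 CC, 2 Cc → 4 C_ (out of 4)
P gene: Pp × Pp → 1 PP, 2 Pp, 1 pp → 3 P_ : 1 pp (out of 4)
Genotype classes (out of 4 × 4 = 16): C_P_ = 4×3 = 12; C_pp = 4×1 = 4
Apply the phenotype rules: C_P_ (12) → purple; C_pp (4) → white
Phenotype counts (out of 16): 12 purple, 4 white
white: 4 out of 16 → fraction 1/4
Expected count = 1/4 × 992 = 248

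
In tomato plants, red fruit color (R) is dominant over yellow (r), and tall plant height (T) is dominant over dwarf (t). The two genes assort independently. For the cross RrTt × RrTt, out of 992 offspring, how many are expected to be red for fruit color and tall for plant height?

Dihybrid cross RrTt × RrTt — consider each gene separately:
fruit color: Rr × Rr → 1 RR, 2 Rr, 1 rr → 3 R_ : 1 rr (out of 4)
plant height: Tt × Tt → 1 TT, 2 Tt, 1 tt → 3 T_ : 1 tt (out of 4)
Looking for: red (R_) and tall (T_)
P(red) = 3/4, P(tall) = 3/4
P(both) = 3/4 × 3/4 = 9/16
Expected count = 9/16 × 992 = 558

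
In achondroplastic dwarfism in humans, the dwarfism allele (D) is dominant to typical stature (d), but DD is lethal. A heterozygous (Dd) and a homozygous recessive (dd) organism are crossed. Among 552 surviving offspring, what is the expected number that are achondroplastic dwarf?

Cross: Dd × dd
Punnett square offspring (before lethality): 2 Dd, 2 dd
No DD offspring are produced in this cross.
achondroplastic dwarf: 2 out of 4 → fraction 1/2
Expected count = 1/2 × 552 = 276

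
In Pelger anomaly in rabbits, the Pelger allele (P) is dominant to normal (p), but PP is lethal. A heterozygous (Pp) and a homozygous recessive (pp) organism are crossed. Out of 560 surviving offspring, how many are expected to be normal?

Cross: Pp × pp
Punnett square offspring (before lethality): 2 Pp, 2 pp
No PP offspring are produced in this cross.
normal: 2 out of 4 → fraction 1/2
Expected count = 1/2 × 560 = 280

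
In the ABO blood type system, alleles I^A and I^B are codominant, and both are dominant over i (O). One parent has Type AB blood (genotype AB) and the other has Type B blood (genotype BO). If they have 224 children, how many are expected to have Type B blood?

Cross: AB × BO
Possible offspring genotypes: 1 AB, 1 AO, 1 BB, 1 BO
Blood type counts: 1 Type AB, 1 Type A, 2 Type B
Probability of Type B: 2/4 = 1/2
Expected count = 1/2 × 224 = 112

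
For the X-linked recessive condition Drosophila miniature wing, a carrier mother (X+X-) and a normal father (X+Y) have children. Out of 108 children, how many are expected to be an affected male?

Cross: X+X- × X+Y
Offspring: 1 X+X+, 1 X+Y, 1 X+X-, 1 X-Y
Probability of an affected male: 1/4
Expected count = 1/4 × 108 = 27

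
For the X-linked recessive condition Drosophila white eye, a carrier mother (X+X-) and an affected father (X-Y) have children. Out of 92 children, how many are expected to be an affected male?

Cross: X+X- × X-Y
Offspring: 1 X+X-, 1 X+Y, 1 X-X-, 1 X-Y
Probability of an affected male: 1/4
Expected count = 1/4 × 92 = 23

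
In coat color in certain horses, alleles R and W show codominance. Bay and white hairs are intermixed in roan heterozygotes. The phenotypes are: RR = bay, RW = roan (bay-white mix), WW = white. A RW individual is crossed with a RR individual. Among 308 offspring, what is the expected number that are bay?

Punnett square for RW × RR:
Offspring genotypes: 2 RR, 2 RW
Phenotype counts: 2 bay, 2 roan (bay-white mix)
bay: 2 out of 4 → fraction 1/2
Expected count = 1/2 × 308 = 154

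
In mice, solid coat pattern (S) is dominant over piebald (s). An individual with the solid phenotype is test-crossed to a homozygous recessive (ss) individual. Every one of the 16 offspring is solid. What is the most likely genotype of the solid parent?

Test cross: ? × ss
All offspring are solid.
If the unknown parent were heterozygous (Ss), about half of 16 offspring would be piebald; none are. The unknown parent is most likely homozygous dominant (SS).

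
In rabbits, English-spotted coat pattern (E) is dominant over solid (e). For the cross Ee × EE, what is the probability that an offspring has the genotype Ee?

Punnett square for Ee × EE:
Offspring genotypes: 2 EE, 2 Ee
Total offspring: 4
Count with target: 2
Probability: 2/4 = 1/2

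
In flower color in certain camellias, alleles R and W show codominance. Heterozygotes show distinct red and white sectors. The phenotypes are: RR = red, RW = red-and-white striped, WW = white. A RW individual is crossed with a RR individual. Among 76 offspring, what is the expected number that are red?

Punnett square for RW × RR:
Offspring genotypes: 2 RR, 2 RW
Phenotype counts: 2 red, 2 red-and-white striped
red: 2 out of 4 → fraction 1/2
Expected count = 1/2 × 76 = 38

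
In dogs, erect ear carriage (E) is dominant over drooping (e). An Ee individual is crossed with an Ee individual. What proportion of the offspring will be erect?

Punnett square for Ee × Ee:
Offspring genotypes: 1 EE, 2 Ee, 1 ee
erect: 3, drooping: 1
erect: 3 out of 4
Probability: 3/4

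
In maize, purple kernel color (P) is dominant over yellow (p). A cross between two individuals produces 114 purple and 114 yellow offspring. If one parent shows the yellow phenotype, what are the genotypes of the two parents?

Observed offspring: 114 purple, 114 yellow
The observed ratio simplifies to 1:1. One parent shows yellow, so its genotype must be pp. A 1:1 offspring split requires the other parent to be heterozygous (Pp).
Parent genotypes: pp × Pp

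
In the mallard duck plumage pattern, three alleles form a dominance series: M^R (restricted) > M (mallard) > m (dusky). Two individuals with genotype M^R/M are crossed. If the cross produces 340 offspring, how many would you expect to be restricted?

Cross: M^R/M × M^R/M
Allele dominance: M^R > M > m
Offspring genotypes: 1 M^R/M^R, 2 M^R/M, 1 M/M
Phenotype counts: 3 restricted, 1 mallard
restricted: 3 out of 4 → fraction 3/4
Expected count = 3/4 × 340 = 255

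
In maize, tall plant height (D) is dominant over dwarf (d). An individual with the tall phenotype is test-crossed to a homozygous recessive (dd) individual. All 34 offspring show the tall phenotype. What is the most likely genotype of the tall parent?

Test cross: ? × dd
All offspring are tall.
If the unknown parent were heterozygous (Dd), about half of 34 offspring would be dwarf; none are. The unknown parent is most likely homozygous dominant (DD).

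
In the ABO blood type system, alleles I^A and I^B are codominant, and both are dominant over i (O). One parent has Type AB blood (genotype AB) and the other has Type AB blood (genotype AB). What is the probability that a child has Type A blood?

Cross: AB × AB
Possible offspring genotypes: 1 AA, 2 AB, 1 BB
Blood type counts: 1 Type A, 2 Type AB, 1 Type B
Probability of Type A: 1/4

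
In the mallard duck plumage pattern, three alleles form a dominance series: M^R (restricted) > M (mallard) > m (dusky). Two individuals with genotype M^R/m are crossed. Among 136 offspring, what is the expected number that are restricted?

Cross: M^R/m × M^R/m
Allele dominance: M^R > M > m
Offspring genotypes: 1 M^R/M^R, 2 M^R/m, 1 m/m
Phenotype counts: 3 restricted, 1 dusky
restricted: 3 out of 4 → fraction 3/4
Expected count = 3/4 × 136 = 102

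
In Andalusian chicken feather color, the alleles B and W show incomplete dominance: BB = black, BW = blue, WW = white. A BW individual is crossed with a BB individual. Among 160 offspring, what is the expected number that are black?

Punnett square for BW × BB:
Offspring genotypes: 2 BB, 2 BW
Phenotype counts: 2 black, 2 blue
black: 2 out of 4 → fraction 1/2
Expected count = 1/2 × 160 = 80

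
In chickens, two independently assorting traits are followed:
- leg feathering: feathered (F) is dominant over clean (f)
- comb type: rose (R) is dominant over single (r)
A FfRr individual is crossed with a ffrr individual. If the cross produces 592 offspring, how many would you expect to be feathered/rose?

Dihybrid cross FfRr × ffrr — consider each gene separately:
leg feathering: Ff × ff → 2 Ff, 2 ff → 2 F_ : 2 ff (out of 4)
comb type: Rr × rr → 2 Rr, 2 rr → 2 R_ : 2 rr (out of 4)
Combine (counts out of 4 × 4 = 16): feathered/rose (F_R_) = 2×2 = 4; feathered/single (F_rr) = 2×2 = 4; clean/rose (ffR_) = 2×2 = 4; clean/single (ffrr) = 2×2 = 4
Phenotype counts (out of 16): 4 feathered/rose, 4 feathered/single, 4 clean/rose, 4 clean/single
feathered/rose: 4 out of 16 → fraction 1/4
Expected count = 1/4 × 592 = 148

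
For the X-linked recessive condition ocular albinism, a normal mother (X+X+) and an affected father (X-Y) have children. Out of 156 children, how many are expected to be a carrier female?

Cross: X+X+ × X-Y
Offspring: 2 X+X-, 2 X+Y
Probability of a carrier female: 2/4 = 1/2
Expected count = 1/2 × 156 = 78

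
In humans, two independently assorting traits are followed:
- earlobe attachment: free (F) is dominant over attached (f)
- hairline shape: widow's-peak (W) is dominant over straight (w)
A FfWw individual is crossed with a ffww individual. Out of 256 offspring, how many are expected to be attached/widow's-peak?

Dihybrid cross FfWw × ffww — consider each gene separately:
earlobe attachment: Ff × ff → 2 Ff, 2 ff → 2 F_ : 2 ff (out of 4)
hairline shape: Ww × ww → 2 Ww, 2 ww → 2 W_ : 2 ww (out of 4)
Combine (counts out of 4 × 4 = 16): free/widow's-peak (F_W_) = 2×2 = 4; free/straight (F_ww) = 2×2 = 4; attached/widow's-peak (ffW_) = 2×2 = 4; attached/straight (ffww) = 2×2 = 4
Phenotype counts (out of 16): 4 free/widow's-peak, 4 free/straight, 4 attached/widow's-peak, 4 attached/straight
attached/widow's-peak: 4 out of 16 → fraction 1/4
Expected count = 1/4 × 256 = 64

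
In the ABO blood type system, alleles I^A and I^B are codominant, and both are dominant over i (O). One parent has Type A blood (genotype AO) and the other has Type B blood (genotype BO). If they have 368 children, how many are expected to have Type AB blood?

Cross: AO × BO
Possible offspring genotypes: 1 AB, 1 AO, 1 BO, 1 OO
Blood type counts: 1 Type AB, 1 Type A, 1 Type B, 1 Type O
Probability of Type AB: 1/4
Expected count = 1/4 × 368 = 92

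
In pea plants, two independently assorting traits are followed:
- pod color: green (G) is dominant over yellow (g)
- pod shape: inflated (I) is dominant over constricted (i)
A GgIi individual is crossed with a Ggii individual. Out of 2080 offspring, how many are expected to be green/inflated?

Dihybrid cross GgIi × Ggii — consider each gene separately:
pod color: Gg × Gg → 1 GG, 2 Gg, 1 gg → 3 G_ : 1 gg (out of 4)
pod shape: Ii × ii → 2 Ii, 2 ii → 2 I_ : 2 ii (out of 4)
Combine (counts out of 4 × 4 = 16): green/inflated (G_I_) = 3×2 = 6; green/constricted (G_ii) = 3×2 = 6; yellow/inflated (ggI_) = 1×2 = 2; yellow/constricted (ggii) = 1×2 = 2
Phenotype counts (out of 16): 6 green/inflated, 6 green/constricted, 2 yellow/inflated, 2 yellow/constricted
green/inflated: 6 out of 16 → fraction 3/8
Expected count = 3/8 × 2080 = 780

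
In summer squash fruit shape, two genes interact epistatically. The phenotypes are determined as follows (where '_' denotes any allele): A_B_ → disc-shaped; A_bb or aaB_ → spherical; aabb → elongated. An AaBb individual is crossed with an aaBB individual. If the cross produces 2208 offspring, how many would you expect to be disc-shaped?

Cross: AaBb × aaBB — consider each gene separately:
A gene: Aa × aa → 2 Aa, 2 aa → 2 A_ : 2 aa (out of 4)
B gene: Bb × BB → 2 BB, 2 Bb → 4 B_ (out of 4)
Genotype classes (out of 4 × 4 = 16): A_B_ = 2×4 = 8; aaB_ = 2×4 = 8
Apply the phenotype rules: A_B_ (8) → disc-shaped; aaB_ (8) → spherical
Phenotype counts (out of 16): 8 disc-shaped, 8 spherical
disc-shaped: 8 out of 16 → fraction 1/2
Expected count = 1/2 × 2208 = 1104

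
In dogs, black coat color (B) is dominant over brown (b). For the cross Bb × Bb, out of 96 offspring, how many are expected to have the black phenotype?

Punnett square for Bb × Bb:
Offspring genotypes: 1 BB, 2 Bb, 1 bb
Total offspring: 4
Count with target: 3
Probability: 3/4
Expected count = 3/4 × 96 = 72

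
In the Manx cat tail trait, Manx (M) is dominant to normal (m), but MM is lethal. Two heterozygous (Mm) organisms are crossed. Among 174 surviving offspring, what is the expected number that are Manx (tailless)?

Cross: Mm × Mm
Punnett square offspring (before lethality): 1 MM, 2 Mm, 1 mm
The MM genotype is lethal (embryos die); surviving offspring: 2 Mm, 1 mm
Manx (tailless): 2 out of 3 → fraction 2/3
Expected count = 2/3 × 174 = 116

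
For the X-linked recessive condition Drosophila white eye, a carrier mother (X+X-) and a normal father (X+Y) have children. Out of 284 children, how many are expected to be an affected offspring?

Cross: X+X- × X+Y
Offspring: 1 X+X+, 1 X+Y, 1 X+X-, 1 X-Y
Probability of an affected offspring: 1/4
Expected count = 1/4 × 284 = 71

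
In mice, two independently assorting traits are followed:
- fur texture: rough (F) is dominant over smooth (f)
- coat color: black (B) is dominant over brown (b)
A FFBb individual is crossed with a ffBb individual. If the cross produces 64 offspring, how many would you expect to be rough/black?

Dihybrid cross FFBb × ffBb — consider each gene separately:
fur texture: FF × ff → 4 Ff → 4 F_ (out of 4)
coat color: Bb × Bb → 1 BB, 2 Bb, 1 bb → 3 B_ : 1 bb (out of 4)
Combine (counts out of 4 × 4 = 16): rough/black (F_B_) = 4×3 = 12; rough/brown (F_bb) = 4×1 = 4
Phenotype counts (out of 16): 12 rough/black, 4 rough/brown
rough/black: 12 out of 16 → fraction 3/4
Expected count = 3/4 × 64 = 48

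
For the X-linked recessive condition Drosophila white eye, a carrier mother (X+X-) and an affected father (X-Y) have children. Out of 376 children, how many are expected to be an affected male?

Cross: X+X- × X-Y
Offspring: 1 X+X-, 1 X+Y, 1 X-X-, 1 X-Y
Probability of an affected male: 1/4
Expected count = 1/4 × 376 = 94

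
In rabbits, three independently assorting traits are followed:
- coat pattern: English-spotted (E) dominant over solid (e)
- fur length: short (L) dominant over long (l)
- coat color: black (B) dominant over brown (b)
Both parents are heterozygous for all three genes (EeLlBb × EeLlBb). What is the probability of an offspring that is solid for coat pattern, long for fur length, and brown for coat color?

Trihybrid cross: EeLlBb × EeLlBb
Each trait segregates independently with a 3:1 phenotypic ratio, so each gene contributes 3/4 (dominant) or 1/4 (recessive).
Target: solid (coat pattern), long (fur length), brown (coat color)
Probability = product of independent per-trait probabilities
= 1/4 × 1/4 × 1/4 = 1/64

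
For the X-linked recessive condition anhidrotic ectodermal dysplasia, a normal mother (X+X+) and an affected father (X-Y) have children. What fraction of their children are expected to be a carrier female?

Cross: X+X+ × X-Y
Offspring: 2 X+X-, 2 X+Y
Probability of a carrier female: 2/4 = 1/2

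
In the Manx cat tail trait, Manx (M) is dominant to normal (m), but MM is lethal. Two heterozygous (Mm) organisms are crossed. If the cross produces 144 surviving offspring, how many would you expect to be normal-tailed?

Cross: Mm × Mm
Punnett square offspring (before lethality): 1 MM, 2 Mm, 1 mm
The MM genotype is lethal (embryos die); surviving offspring: 2 Mm, 1 mm
normal-tailed: 1 out of 3 → fraction 1/3
Expected count = 1/3 × 144 = 48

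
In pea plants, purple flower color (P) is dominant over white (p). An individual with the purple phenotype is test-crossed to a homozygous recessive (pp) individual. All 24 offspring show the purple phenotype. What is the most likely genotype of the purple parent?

Test cross: ? × pp
All offspring are purple.
If the unknown parent were heterozygous (Pp), about half of 24 offspring would be white; none are. The unknown parent is most likely homozygous dominant (PP).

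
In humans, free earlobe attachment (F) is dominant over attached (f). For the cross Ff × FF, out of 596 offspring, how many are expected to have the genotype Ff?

Punnett square for Ff × FF:
Offspring genotypes: 2 FF, 2 Ff
Total offspring: 4
Count with target: 2
Probability: 2/4 = 1/2
Expected count = 1/2 × 596 = 298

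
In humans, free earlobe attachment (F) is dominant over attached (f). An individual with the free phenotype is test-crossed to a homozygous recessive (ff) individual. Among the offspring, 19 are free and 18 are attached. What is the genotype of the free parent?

Test cross: ? × ff
Offspring: 19 free, 18 attached — approximately 1:1.
A 1:1 ratio in a test cross indicates the unknown parent is heterozygous (Ff).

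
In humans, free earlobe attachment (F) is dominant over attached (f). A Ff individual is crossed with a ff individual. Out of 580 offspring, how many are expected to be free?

Punnett square for Ff × ff:
Offspring genotypes: 2 Ff, 2 ff
free: 2, attached: 2
free: 2 out of 4 → fraction 1/2
Expected count = 1/2 × 580 = 290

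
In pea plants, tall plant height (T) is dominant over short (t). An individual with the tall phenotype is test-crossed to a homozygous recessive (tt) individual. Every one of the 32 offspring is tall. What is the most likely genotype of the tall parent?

Test cross: ? × tt
All offspring are tall.
If the unknown parent were heterozygous (Tt), about half of 32 offspring would be short; none are. The unknown parent is most likely homozygous dominant (TT).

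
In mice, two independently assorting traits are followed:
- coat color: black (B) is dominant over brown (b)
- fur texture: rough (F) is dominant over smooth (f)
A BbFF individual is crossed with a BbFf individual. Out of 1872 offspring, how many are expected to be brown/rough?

Dihybrid cross BbFF × BbFf — consider each gene separately:
coat color: Bb × Bb → 1 BB, 2 Bb, 1 bb → 3 B_ : 1 bb (out of 4)
fur texture: FF × Ff → 2 FF, 2 Ff → 4 F_ (out of 4)
Combine (counts out of 4 × 4 = 16): black/rough (B_F_) = 3×4 = 12; brown/rough (bbF_) = 1×4 = 4
Phenotype counts (out of 16): 12 black/rough, 4 brown/rough
brown/rough: 4 out of 16 → fraction 1/4
Expected count = 1/4 × 1872 = 468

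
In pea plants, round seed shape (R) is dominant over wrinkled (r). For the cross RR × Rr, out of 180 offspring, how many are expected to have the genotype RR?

Punnett square for RR × Rr:
Offspring genotypes: 2 RR, 2 Rr
Total offspring: 4
Count with target: 2
Probability: 2/4 = 1/2
Expected count = 1/2 × 180 = 90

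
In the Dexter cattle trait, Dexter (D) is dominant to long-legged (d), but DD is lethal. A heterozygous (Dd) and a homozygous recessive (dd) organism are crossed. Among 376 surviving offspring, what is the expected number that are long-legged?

Cross: Dd × dd
Punnett square offspring (before lethality): 2 Dd, 2 dd
No DD offspring are produced in this cross.
long-legged: 2 out of 4 → fraction 1/2
Expected count = 1/2 × 376 = 188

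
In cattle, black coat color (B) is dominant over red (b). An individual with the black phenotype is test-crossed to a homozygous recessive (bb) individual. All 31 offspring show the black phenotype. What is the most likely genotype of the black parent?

Test cross: ? × bb
All offspring are black.
If the unknown parent were heterozygous (Bb), about half of 31 offspring would be red; none are. The unknown parent is most likely homozygous dominant (BB).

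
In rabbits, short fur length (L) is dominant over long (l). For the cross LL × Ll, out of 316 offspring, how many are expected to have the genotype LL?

Punnett square for LL × Ll:
Offspring genotypes: 2 LL, 2 Ll
Total offspring: 4
Count with target: 2
Probability: 2/4 = 1/2
Expected count = 1/2 × 316 = 158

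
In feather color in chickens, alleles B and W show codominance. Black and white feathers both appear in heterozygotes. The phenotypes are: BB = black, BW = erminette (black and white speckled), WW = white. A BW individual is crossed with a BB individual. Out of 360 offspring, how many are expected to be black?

Punnett square for BW × BB:
Offspring genotypes: 2 BB, 2 BW
Phenotype counts: 2 black, 2 erminette (black and white speckled)
black: 2 out of 4 → fraction 1/2
Expected count = 1/2 × 360 = 180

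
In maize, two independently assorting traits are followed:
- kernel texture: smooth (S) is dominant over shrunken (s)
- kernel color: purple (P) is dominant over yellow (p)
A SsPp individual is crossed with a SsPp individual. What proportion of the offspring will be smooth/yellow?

Dihybrid cross SsPp × SsPp — consider each gene separately:
kernel texture: Ss × Ss → 1 SS, 2 Ss, 1 ss → 3 S_ : 1 ss (out of 4)
kernel color: Pp × Pp → 1 PP, 2 Pp, 1 pp → 3 P_ : 1 pp (out of 4)
Combine (counts out of 4 × 4 = 16): smooth/purple (S_P_) = 3×3 = 9; smooth/yellow (S_pp) = 3×1 = 3; shrunken/purple (ssP_) = 1×3 = 3; shrunken/yellow (sspp) = 1×1 = 1
Phenotype counts (out of 16): 9 smooth/purple, 3 smooth/yellow, 3 shrunken/purple, 1 shrunken/yellow
smooth/yellow: 3 out of 16
Probability: 3/16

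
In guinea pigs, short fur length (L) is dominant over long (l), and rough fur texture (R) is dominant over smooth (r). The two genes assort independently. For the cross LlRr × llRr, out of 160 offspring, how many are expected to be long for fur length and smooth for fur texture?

Dihybrid cross LlRr × llRr — consider each gene separately:
fur length: Ll × ll → 2 Ll, 2 ll → 2 L_ : 2 ll (out of 4)
fur texture: Rr × Rr → 1 RR, 2 Rr, 1 rr → 3 R_ : 1 rr (out of 4)
Looking for: long (ll) and smooth (rr)
P(long) = 2/4, P(smooth) = 1/4
P(both) = 2/4 × 1/4 = 2/16 = 1/8
Expected count = 1/8 × 160 = 20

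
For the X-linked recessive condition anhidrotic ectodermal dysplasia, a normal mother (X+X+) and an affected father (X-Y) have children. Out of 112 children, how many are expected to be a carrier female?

Cross: X+X+ × X-Y
Offspring: 2 X+X-, 2 X+Y
Probability of a carrier female: 2/4 = 1/2
Expected count = 1/2 × 112 = 56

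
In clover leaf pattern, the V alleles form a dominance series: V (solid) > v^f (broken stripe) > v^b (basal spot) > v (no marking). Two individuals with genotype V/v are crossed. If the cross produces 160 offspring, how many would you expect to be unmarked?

Cross: V/v × V/v
Allele dominance: V > v^f > v^b > v
Offspring genotypes: 1 V/V, 2 V/v, 1 v/v
Phenotype counts: 3 solid, 1 unmarked
unmarked: 1 out of 4 → fraction 1/4
Expected count = 1/4 × 160 = 40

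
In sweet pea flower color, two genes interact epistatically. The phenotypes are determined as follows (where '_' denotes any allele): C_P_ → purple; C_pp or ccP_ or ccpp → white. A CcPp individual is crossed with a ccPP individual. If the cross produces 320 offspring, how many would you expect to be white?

Cross: CcPp × ccPP — consider each gene separately:
C gene: Cc × cc → 2 Cc, 2 cc → 2 C_ : 2 cc (out of 4)
P gene: Pp × PP → 2 PP, 2 Pp → 4 P_ (out of 4)
Genotype classes (out of 4 × 4 = 16): C_P_ = 2×4 = 8; ccP_ = 2×4 = 8
Apply the phenotype rules: C_P_ (8) → purple; ccP_ (8) → white
Phenotype counts (out of 16): 8 purple, 8 white
white: 8 out of 16 → fraction 1/2
Expected count = 1/2 × 320 = 160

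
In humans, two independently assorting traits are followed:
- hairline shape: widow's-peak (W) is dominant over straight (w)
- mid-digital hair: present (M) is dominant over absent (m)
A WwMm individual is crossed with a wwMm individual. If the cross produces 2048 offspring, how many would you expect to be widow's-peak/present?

Dihybrid cross WwMm × wwMm — consider each gene separately:
hairline shape: Ww × ww → 2 Ww, 2 ww → 2 W_ : 2 ww (out of 4)
mid-digital hair: Mm × Mm → 1 MM, 2 Mm, 1 mm → 3 M_ : 1 mm (out of 4)
Combine (counts out of 4 × 4 = 16): widow's-peak/present (W_M_) = 2×3 = 6; widow's-peak/absent (W_mm) = 2×1 = 2; straight/present (wwM_) = 2×3 = 6; straight/absent (wwmm) = 2×1 = 2
Phenotype counts (out of 16): 6 widow's-peak/present, 2 widow's-peak/absent, 6 straight/present, 2 straight/absent
widow's-peak/present: 6 out of 16 → fraction 3/8
Expected count = 3/8 × 2048 = 768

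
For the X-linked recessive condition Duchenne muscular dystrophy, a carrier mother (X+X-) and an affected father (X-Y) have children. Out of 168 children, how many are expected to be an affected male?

Cross: X+X- × X-Y
Offspring: 1 X+X-, 1 X+Y, 1 X-X-, 1 X-Y
Probability of an affected male: 1/4
Expected count = 1/4 × 168 = 42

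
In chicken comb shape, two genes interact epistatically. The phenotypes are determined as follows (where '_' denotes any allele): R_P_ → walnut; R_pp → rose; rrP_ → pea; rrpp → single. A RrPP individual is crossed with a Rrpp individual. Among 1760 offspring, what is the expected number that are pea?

Cross: RrPP × Rrpp — consider each gene separately:
R gene: Rr × Rr → 1 RR, 2 Rr, 1 rr → 3 R_ : 1 rr (out of 4)
P gene: PP × pp → 4 Pp → 4 P_ (out of 4)
Genotype classes (out of 4 × 4 = 16): R_P_ = 3×4 = 12; rrP_ = 1×4 = 4
Apply the phenotype rules: R_P_ (12) → walnut; rrP_ (4) → pea
Phenotype counts (out of 16): 12 walnut, 4 pea
pea: 4 out of 16 → fraction 1/4
Expected count = 1/4 × 1760 = 440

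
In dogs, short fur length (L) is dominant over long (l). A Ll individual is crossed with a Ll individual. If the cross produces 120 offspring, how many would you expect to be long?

Punnett square for Ll × Ll:
Offspring genotypes: 1 LL, 2 Ll, 1 ll
short: 3, long: 1
long: 1 out of 4 → fraction 1/4
Expected count = 1/4 × 120 = 30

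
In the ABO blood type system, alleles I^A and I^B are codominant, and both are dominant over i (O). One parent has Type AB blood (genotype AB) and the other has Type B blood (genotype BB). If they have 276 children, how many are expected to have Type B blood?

Cross: AB × BB
Possible offspring genotypes: 2 AB, 2 BB
Blood type counts: 2 Type AB, 2 Type B
Probability of Type B: 2/4 = 1/2
Expected count = 1/2 × 276 = 138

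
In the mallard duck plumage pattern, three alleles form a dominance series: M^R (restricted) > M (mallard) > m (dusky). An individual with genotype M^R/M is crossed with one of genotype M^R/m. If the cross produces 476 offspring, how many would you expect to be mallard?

Cross: M^R/M × M^R/m
Allele dominance: M^R > M > m
Offspring genotypes: 1 M^R/M^R, 1 M^R/m, 1 M^R/M, 1 M/m
Phenotype counts: 3 restricted, 1 mallard
mallard: 1 out of 4 → fraction 1/4
Expected count = 1/4 × 476 = 119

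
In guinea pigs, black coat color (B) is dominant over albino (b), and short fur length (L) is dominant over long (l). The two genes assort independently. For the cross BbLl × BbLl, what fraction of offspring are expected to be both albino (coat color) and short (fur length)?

Dihybrid cross BbLl × BbLl — consider each gene separately:
coat color: Bb × Bb → 1 BB, 2 Bb, 1 bb → 3 B_ : 1 bb (out of 4)
fur length: Ll × Ll → 1 LL, 2 Ll, 1 ll → 3 L_ : 1 ll (out of 4)
Looking for: albino (bb) and short (L_)
P(albino) = 1/4, P(short) = 3/4
P(both) = 1/4 × 3/4 = 3/16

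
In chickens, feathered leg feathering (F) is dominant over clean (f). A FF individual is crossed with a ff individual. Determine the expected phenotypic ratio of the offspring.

Punnett square for FF × ff:
Offspring genotypes: 4 Ff
feathered: 4, clean: 0
Ratio: all feathered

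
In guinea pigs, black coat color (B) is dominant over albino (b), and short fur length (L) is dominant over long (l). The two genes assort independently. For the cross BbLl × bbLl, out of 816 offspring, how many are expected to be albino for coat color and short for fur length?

Dihybrid cross BbLl × bbLl — consider each gene separately:
coat color: Bb × bb → 2 Bb, 2 bb → 2 B_ : 2 bb (out of 4)
fur length: Ll × Ll → 1 LL, 2 Ll, 1 ll → 3 L_ : 1 ll (out of 4)
Looking for: albino (bb) and short (L_)
P(albino) = 2/4, P(short) = 3/4
P(both) = 2/4 × 3/4 = 6/16 = 3/8
Expected count = 3/8 × 816 = 306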